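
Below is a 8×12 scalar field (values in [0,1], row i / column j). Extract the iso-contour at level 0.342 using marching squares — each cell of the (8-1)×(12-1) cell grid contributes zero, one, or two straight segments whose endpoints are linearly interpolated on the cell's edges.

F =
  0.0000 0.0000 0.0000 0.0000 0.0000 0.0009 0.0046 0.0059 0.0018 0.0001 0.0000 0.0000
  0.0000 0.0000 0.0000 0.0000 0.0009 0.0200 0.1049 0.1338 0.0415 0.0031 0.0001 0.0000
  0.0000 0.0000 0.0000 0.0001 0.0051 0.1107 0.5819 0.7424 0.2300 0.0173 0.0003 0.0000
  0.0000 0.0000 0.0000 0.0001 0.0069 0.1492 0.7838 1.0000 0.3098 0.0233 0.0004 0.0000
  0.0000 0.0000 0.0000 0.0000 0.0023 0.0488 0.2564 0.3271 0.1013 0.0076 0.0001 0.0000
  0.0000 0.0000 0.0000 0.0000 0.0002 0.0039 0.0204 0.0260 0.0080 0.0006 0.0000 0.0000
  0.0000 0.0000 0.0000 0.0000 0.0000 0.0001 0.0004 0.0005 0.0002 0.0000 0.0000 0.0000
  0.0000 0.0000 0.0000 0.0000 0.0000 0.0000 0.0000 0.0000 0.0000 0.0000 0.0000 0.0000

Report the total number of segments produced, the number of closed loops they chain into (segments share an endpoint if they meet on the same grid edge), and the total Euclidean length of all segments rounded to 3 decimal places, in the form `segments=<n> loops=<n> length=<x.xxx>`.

cell (1,5): code 0100 → (1.497,6.000)–(2.000,5.491)
cell (1,6): code 1100 → (1.342,7.000)–(1.497,6.000)
cell (1,7): code 1000 → (2.000,7.781)–(1.342,7.000)
cell (2,5): code 0110 → (2.000,5.491)–(3.000,5.304)
cell (2,7): code 1001 → (3.000,7.953)–(2.000,7.781)
cell (3,5): code 0010 → (3.000,5.304)–(3.838,6.000)
cell (3,6): code 0011 → (3.838,6.000)–(3.978,7.000)
cell (3,7): code 0001 → (3.978,7.000)–(3.000,7.953)
total: 8 segments, chained into 1 closed loop(s), length Σ = 8.245774

segments=8 loops=1 length=8.246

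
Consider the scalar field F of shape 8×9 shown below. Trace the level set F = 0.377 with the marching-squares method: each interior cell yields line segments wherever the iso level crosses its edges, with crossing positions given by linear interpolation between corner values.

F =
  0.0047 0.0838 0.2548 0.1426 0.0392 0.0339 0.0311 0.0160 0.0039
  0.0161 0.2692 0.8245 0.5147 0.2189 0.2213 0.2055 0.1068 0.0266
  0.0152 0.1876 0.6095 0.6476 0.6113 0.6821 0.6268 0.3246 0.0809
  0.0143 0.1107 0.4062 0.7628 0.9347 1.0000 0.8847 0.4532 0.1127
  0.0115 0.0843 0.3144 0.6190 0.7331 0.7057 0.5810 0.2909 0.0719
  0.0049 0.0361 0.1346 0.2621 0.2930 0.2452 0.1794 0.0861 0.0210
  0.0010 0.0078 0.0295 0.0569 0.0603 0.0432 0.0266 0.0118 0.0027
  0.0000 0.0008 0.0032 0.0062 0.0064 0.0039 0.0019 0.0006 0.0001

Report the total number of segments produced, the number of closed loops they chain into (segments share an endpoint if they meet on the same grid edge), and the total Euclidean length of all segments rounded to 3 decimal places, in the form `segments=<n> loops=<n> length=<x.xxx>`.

cell (0,1): code 0100 → (0.214,2.000)–(1.000,1.194)
cell (0,2): code 1100 → (0.630,3.000)–(0.214,2.000)
cell (0,3): code 1000 → (1.000,3.466)–(0.630,3.000)
cell (1,1): code 0110 → (1.000,1.194)–(2.000,1.449)
cell (1,3): code 1101 → (1.403,4.000)–(1.000,3.466)
cell (1,4): code 1100 → (1.338,5.000)–(1.403,4.000)
cell (1,5): code 1100 → (1.407,6.000)–(1.338,5.000)
cell (1,6): code 1000 → (2.000,6.827)–(1.407,6.000)
cell (2,1): code 0110 → (2.000,1.449)–(3.000,1.901)
cell (2,6): code 1101 → (2.407,7.000)–(2.000,6.827)
cell (2,7): code 1000 → (3.000,7.224)–(2.407,7.000)
cell (3,1): code 0010 → (3.000,1.901)–(3.318,2.000)
cell (3,2): code 0111 → (3.318,2.000)–(4.000,2.206)
cell (3,6): code 1011 → (4.000,6.703)–(3.470,7.000)
cell (3,7): code 0001 → (3.470,7.000)–(3.000,7.224)
cell (4,2): code 0010 → (4.000,2.206)–(4.678,3.000)
cell (4,3): code 0011 → (4.678,3.000)–(4.809,4.000)
cell (4,4): code 0011 → (4.809,4.000)–(4.714,5.000)
cell (4,5): code 0011 → (4.714,5.000)–(4.508,6.000)
cell (4,6): code 0001 → (4.508,6.000)–(4.000,6.703)
total: 20 segments, chained into 1 closed loop(s), length Σ = 16.818999

segments=20 loops=1 length=16.819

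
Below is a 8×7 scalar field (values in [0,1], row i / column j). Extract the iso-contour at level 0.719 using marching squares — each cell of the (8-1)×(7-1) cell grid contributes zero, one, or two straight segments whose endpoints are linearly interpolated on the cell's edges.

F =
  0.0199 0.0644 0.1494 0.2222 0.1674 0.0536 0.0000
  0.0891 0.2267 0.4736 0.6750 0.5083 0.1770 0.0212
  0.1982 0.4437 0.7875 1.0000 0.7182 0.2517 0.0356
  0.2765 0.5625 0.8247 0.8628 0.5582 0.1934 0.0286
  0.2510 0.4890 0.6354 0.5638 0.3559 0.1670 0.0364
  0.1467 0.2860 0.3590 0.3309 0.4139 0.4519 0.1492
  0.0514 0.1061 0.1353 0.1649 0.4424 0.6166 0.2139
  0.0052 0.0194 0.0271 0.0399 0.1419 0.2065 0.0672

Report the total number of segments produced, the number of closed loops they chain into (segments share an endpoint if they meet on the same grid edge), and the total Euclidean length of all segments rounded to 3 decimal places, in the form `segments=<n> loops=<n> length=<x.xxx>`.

cell (1,1): code 0100 → (1.782,2.000)–(2.000,1.801)
cell (1,2): code 1100 → (1.135,3.000)–(1.782,2.000)
cell (1,3): code 1000 → (2.000,3.997)–(1.135,3.000)
cell (2,1): code 0110 → (2.000,1.801)–(3.000,1.597)
cell (2,3): code 1001 → (3.000,3.472)–(2.000,3.997)
cell (3,1): code 0010 → (3.000,1.597)–(3.558,2.000)
cell (3,2): code 0011 → (3.558,2.000)–(3.481,3.000)
cell (3,3): code 0001 → (3.481,3.000)–(3.000,3.472)
total: 8 segments, chained into 1 closed loop(s), length Σ = 7.321674

segments=8 loops=1 length=7.322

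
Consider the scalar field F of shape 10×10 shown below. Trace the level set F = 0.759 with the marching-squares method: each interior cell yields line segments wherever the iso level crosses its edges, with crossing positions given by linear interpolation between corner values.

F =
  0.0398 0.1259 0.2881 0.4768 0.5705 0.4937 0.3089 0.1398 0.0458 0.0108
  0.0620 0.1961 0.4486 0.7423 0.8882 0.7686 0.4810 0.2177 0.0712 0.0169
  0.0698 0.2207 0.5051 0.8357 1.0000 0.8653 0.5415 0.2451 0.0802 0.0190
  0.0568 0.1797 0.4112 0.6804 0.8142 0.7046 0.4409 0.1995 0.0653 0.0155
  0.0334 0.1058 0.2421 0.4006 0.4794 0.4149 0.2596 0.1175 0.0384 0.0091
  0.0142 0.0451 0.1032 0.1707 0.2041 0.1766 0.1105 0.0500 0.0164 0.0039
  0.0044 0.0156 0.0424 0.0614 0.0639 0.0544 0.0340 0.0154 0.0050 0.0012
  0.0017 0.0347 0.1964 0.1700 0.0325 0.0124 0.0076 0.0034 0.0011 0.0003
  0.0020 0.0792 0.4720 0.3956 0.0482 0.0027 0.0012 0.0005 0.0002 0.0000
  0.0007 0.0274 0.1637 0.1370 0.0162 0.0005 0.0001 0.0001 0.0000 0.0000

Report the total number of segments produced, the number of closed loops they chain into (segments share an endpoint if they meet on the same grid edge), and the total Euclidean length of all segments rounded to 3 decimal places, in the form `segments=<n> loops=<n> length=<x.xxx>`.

segments=12 loops=1 length=7.832

cell (0,3): code 0100 → (0.593,4.000)–(1.000,3.114)
cell (0,4): code 1100 → (0.965,5.000)–(0.593,4.000)
cell (0,5): code 1000 → (1.000,5.033)–(0.965,5.000)
cell (1,2): code 0100 → (1.179,3.000)–(2.000,2.768)
cell (1,3): code 1110 → (1.000,3.114)–(1.179,3.000)
cell (1,5): code 1001 → (2.000,5.328)–(1.000,5.033)
cell (2,2): code 0010 → (2.000,2.768)–(2.494,3.000)
cell (2,3): code 0111 → (2.494,3.000)–(3.000,3.587)
cell (2,4): code 1011 → (3.000,4.504)–(2.661,5.000)
cell (2,5): code 0001 → (2.661,5.000)–(2.000,5.328)
cell (3,3): code 0010 → (3.000,3.587)–(3.165,4.000)
cell (3,4): code 0001 → (3.165,4.000)–(3.000,4.504)
total: 12 segments, chained into 1 closed loop(s), length Σ = 7.832404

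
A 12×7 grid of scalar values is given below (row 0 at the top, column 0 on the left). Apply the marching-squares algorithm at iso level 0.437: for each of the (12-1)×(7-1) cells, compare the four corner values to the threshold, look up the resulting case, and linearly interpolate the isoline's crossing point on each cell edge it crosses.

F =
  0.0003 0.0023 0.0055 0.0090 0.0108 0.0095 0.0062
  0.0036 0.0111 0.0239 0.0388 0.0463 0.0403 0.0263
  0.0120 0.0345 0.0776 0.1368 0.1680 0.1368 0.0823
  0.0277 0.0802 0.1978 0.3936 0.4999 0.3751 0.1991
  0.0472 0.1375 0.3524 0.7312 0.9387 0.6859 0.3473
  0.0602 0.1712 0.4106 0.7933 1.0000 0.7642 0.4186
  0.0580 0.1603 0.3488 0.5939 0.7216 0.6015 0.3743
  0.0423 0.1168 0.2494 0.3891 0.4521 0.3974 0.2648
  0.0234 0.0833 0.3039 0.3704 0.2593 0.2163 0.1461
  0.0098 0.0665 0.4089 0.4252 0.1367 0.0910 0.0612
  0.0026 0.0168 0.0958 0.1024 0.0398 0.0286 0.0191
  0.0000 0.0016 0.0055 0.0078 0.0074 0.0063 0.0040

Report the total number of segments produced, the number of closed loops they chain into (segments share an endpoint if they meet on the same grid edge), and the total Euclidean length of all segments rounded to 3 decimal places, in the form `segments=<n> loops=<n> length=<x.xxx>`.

segments=16 loops=1 length=12.642

cell (2,3): code 0100 → (2.810,4.000)–(3.000,3.408)
cell (2,4): code 1000 → (3.000,4.504)–(2.810,4.000)
cell (3,2): code 0100 → (3.129,3.000)–(4.000,2.223)
cell (3,3): code 1110 → (3.000,3.408)–(3.129,3.000)
cell (3,4): code 1101 → (3.199,5.000)–(3.000,4.504)
cell (3,5): code 1000 → (4.000,5.735)–(3.199,5.000)
cell (4,2): code 0110 → (4.000,2.223)–(5.000,2.069)
cell (4,5): code 1001 → (5.000,5.947)–(4.000,5.735)
cell (5,2): code 0110 → (5.000,2.069)–(6.000,2.360)
cell (5,5): code 1001 → (6.000,5.724)–(5.000,5.947)
cell (6,2): code 0010 → (6.000,2.360)–(6.766,3.000)
cell (6,3): code 0111 → (6.766,3.000)–(7.000,3.760)
cell (6,4): code 1011 → (7.000,4.276)–(6.806,5.000)
cell (6,5): code 0001 → (6.806,5.000)–(6.000,5.724)
cell (7,3): code 0010 → (7.000,3.760)–(7.078,4.000)
cell (7,4): code 0001 → (7.078,4.000)–(7.000,4.276)
total: 16 segments, chained into 1 closed loop(s), length Σ = 12.642496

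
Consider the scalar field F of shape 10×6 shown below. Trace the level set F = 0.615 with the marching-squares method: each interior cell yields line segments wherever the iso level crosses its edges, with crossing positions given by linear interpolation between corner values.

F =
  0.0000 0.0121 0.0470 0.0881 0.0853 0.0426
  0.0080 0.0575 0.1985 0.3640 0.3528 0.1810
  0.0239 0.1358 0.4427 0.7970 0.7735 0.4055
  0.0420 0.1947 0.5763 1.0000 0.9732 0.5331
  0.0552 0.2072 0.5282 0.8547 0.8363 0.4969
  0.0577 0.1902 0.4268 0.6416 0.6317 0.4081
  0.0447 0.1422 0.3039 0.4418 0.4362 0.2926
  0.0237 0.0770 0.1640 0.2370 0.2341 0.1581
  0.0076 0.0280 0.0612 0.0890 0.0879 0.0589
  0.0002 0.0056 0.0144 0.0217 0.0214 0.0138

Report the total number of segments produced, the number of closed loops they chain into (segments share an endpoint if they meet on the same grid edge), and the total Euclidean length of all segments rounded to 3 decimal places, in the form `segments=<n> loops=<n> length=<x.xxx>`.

segments=12 loops=1 length=10.034

cell (1,2): code 0100 → (1.580,3.000)–(2.000,2.486)
cell (1,3): code 1100 → (1.623,4.000)–(1.580,3.000)
cell (1,4): code 1000 → (2.000,4.431)–(1.623,4.000)
cell (2,2): code 0110 → (2.000,2.486)–(3.000,2.091)
cell (2,4): code 1001 → (3.000,4.814)–(2.000,4.431)
cell (3,2): code 0110 → (3.000,2.091)–(4.000,2.266)
cell (3,4): code 1001 → (4.000,4.652)–(3.000,4.814)
cell (4,2): code 0110 → (4.000,2.266)–(5.000,2.876)
cell (4,4): code 1001 → (5.000,4.075)–(4.000,4.652)
cell (5,2): code 0010 → (5.000,2.876)–(5.133,3.000)
cell (5,3): code 0011 → (5.133,3.000)–(5.085,4.000)
cell (5,4): code 0001 → (5.085,4.000)–(5.000,4.075)
total: 12 segments, chained into 1 closed loop(s), length Σ = 10.033791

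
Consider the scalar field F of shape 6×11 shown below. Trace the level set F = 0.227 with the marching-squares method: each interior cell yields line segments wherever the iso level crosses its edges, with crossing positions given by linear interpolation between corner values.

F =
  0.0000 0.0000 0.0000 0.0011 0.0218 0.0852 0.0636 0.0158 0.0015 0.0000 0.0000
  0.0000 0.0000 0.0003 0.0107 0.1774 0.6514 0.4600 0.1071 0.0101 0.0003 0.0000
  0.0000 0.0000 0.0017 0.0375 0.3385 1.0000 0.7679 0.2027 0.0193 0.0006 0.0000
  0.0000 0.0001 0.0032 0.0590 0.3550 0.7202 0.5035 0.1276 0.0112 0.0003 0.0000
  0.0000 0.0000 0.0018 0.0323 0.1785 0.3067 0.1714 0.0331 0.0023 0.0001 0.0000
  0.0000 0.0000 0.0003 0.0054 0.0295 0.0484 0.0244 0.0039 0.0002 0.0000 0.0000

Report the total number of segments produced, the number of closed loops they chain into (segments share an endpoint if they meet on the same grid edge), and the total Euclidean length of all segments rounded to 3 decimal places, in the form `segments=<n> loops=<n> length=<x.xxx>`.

segments=14 loops=1 length=11.470

cell (0,4): code 0100 → (0.250,5.000)–(1.000,4.105)
cell (0,5): code 1100 → (0.412,6.000)–(0.250,5.000)
cell (0,6): code 1000 → (1.000,6.660)–(0.412,6.000)
cell (1,3): code 0100 → (1.308,4.000)–(2.000,3.630)
cell (1,4): code 1110 → (1.000,4.105)–(1.308,4.000)
cell (1,6): code 1001 → (2.000,6.957)–(1.000,6.660)
cell (2,3): code 0110 → (2.000,3.630)–(3.000,3.568)
cell (2,6): code 1001 → (3.000,6.736)–(2.000,6.957)
cell (3,3): code 0010 → (3.000,3.568)–(3.725,4.000)
cell (3,4): code 0111 → (3.725,4.000)–(4.000,4.378)
cell (3,5): code 1011 → (4.000,5.589)–(3.833,6.000)
cell (3,6): code 0001 → (3.833,6.000)–(3.000,6.736)
cell (4,4): code 0010 → (4.000,4.378)–(4.309,5.000)
cell (4,5): code 0001 → (4.309,5.000)–(4.000,5.589)
total: 14 segments, chained into 1 closed loop(s), length Σ = 11.469774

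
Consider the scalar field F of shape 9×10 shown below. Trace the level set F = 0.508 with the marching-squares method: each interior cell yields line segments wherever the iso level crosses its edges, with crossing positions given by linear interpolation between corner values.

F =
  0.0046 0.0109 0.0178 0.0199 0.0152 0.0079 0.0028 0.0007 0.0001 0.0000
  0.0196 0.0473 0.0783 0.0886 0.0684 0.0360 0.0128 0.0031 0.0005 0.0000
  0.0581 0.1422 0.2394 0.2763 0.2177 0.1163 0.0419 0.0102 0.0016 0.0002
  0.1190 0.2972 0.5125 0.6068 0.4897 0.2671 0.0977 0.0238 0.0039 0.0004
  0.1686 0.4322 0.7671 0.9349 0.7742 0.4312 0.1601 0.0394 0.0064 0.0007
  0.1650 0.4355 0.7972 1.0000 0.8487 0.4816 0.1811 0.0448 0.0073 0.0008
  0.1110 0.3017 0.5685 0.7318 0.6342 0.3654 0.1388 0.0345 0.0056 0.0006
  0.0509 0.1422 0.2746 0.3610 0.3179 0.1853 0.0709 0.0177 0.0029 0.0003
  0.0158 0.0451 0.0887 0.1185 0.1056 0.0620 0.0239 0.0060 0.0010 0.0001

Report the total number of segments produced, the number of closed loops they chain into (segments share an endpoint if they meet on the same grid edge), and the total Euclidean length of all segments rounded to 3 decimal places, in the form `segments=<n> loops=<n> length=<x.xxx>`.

segments=14 loops=1 length=11.881

cell (2,1): code 0100 → (2.984,2.000)–(3.000,1.979)
cell (2,2): code 1100 → (2.701,3.000)–(2.984,2.000)
cell (2,3): code 1000 → (3.000,3.844)–(2.701,3.000)
cell (3,1): code 0110 → (3.000,1.979)–(4.000,1.226)
cell (3,3): code 1101 → (3.064,4.000)–(3.000,3.844)
cell (3,4): code 1000 → (4.000,4.776)–(3.064,4.000)
cell (4,1): code 0110 → (4.000,1.226)–(5.000,1.200)
cell (4,4): code 1001 → (5.000,4.928)–(4.000,4.776)
cell (5,1): code 0110 → (5.000,1.200)–(6.000,1.773)
cell (5,4): code 1001 → (6.000,4.469)–(5.000,4.928)
cell (6,1): code 0010 → (6.000,1.773)–(6.206,2.000)
cell (6,2): code 0011 → (6.206,2.000)–(6.604,3.000)
cell (6,3): code 0011 → (6.604,3.000)–(6.399,4.000)
cell (6,4): code 0001 → (6.399,4.000)–(6.000,4.469)
total: 14 segments, chained into 1 closed loop(s), length Σ = 11.880843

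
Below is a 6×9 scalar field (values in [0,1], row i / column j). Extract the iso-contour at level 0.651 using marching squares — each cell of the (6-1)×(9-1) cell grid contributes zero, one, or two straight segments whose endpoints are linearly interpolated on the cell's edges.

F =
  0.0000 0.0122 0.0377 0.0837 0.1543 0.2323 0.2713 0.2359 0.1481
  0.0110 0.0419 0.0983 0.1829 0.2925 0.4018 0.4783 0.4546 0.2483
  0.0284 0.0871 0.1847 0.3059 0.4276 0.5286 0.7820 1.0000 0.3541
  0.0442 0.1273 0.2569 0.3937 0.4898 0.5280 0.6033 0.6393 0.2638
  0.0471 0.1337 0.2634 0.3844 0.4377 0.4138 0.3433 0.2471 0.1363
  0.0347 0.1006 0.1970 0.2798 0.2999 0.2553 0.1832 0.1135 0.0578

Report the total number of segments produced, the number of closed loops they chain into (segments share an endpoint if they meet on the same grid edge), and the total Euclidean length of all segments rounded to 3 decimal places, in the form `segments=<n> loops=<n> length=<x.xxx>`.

segments=6 loops=1 length=5.565

cell (1,5): code 0100 → (1.569,6.000)–(2.000,5.483)
cell (1,6): code 1100 → (1.360,7.000)–(1.569,6.000)
cell (1,7): code 1000 → (2.000,7.540)–(1.360,7.000)
cell (2,5): code 0010 → (2.000,5.483)–(2.733,6.000)
cell (2,6): code 0011 → (2.733,6.000)–(2.968,7.000)
cell (2,7): code 0001 → (2.968,7.000)–(2.000,7.540)
total: 6 segments, chained into 1 closed loop(s), length Σ = 5.564678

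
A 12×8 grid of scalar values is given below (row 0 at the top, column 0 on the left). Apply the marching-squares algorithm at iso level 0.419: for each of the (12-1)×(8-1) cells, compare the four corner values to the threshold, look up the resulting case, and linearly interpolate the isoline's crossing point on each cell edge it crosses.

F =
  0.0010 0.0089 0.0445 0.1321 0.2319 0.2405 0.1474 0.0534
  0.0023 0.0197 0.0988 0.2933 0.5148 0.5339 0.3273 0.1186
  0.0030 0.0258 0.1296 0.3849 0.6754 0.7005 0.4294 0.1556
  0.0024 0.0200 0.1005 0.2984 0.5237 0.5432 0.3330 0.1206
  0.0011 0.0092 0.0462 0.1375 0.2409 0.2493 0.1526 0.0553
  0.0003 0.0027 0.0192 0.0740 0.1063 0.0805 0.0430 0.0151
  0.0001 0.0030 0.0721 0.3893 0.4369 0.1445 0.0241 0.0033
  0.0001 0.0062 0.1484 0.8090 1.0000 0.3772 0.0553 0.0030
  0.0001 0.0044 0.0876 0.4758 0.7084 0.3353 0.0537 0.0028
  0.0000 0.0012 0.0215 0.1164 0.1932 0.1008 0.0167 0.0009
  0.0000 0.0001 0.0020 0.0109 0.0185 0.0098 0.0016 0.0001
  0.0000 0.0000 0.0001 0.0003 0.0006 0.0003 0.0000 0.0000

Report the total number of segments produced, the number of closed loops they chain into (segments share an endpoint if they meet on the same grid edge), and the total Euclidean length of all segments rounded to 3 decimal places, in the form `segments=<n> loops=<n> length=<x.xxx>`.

segments=22 loops=2 length=16.815

cell (0,3): code 0100 → (0.661,4.000)–(1.000,3.567)
cell (0,4): code 1100 → (0.608,5.000)–(0.661,4.000)
cell (0,5): code 1000 → (1.000,5.556)–(0.608,5.000)
cell (1,3): code 0110 → (1.000,3.567)–(2.000,3.117)
cell (1,5): code 1101 → (1.898,6.000)–(1.000,5.556)
cell (1,6): code 1000 → (2.000,6.038)–(1.898,6.000)
cell (2,3): code 0110 → (2.000,3.117)–(3.000,3.535)
cell (2,5): code 1011 → (3.000,5.591)–(2.108,6.000)
cell (2,6): code 0001 → (2.108,6.000)–(2.000,6.038)
cell (3,3): code 0010 → (3.000,3.535)–(3.370,4.000)
cell (3,4): code 0011 → (3.370,4.000)–(3.423,5.000)
cell (3,5): code 0001 → (3.423,5.000)–(3.000,5.591)
cell (5,3): code 0100 → (5.946,4.000)–(6.000,3.624)
cell (5,4): code 1000 → (6.000,4.061)–(5.946,4.000)
cell (6,2): code 0100 → (6.071,3.000)–(7.000,2.410)
cell (6,3): code 1110 → (6.000,3.624)–(6.071,3.000)
cell (6,4): code 1001 → (7.000,4.933)–(6.000,4.061)
cell (7,2): code 0110 → (7.000,2.410)–(8.000,2.854)
cell (7,4): code 1001 → (8.000,4.776)–(7.000,4.933)
cell (8,2): code 0010 → (8.000,2.854)–(8.158,3.000)
cell (8,3): code 0011 → (8.158,3.000)–(8.562,4.000)
cell (8,4): code 0001 → (8.562,4.000)–(8.000,4.776)
total: 22 segments, chained into 2 closed loop(s), length Σ = 16.814697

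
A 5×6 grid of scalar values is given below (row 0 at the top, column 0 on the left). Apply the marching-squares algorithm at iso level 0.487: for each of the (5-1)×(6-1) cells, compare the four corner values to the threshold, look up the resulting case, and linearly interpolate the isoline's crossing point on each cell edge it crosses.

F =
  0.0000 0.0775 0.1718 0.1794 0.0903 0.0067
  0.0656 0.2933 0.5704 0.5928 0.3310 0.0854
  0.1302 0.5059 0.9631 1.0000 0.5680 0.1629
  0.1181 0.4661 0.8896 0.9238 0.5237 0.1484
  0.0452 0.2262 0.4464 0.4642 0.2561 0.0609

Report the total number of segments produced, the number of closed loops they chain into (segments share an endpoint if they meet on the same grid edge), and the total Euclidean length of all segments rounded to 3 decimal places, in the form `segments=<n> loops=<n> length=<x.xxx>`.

segments=14 loops=1 length=10.164

cell (0,1): code 0100 → (0.791,2.000)–(1.000,1.699)
cell (0,2): code 1100 → (0.744,3.000)–(0.791,2.000)
cell (0,3): code 1000 → (1.000,3.404)–(0.744,3.000)
cell (1,0): code 0100 → (1.911,1.000)–(2.000,0.950)
cell (1,1): code 1110 → (1.000,1.699)–(1.911,1.000)
cell (1,3): code 1101 → (1.658,4.000)–(1.000,3.404)
cell (1,4): code 1000 → (2.000,4.200)–(1.658,4.000)
cell (2,0): code 0010 → (2.000,0.950)–(2.475,1.000)
cell (2,1): code 0111 → (2.475,1.000)–(3.000,1.049)
cell (2,4): code 1001 → (3.000,4.098)–(2.000,4.200)
cell (3,1): code 0010 → (3.000,1.049)–(3.908,2.000)
cell (3,2): code 0011 → (3.908,2.000)–(3.950,3.000)
cell (3,3): code 0011 → (3.950,3.000)–(3.137,4.000)
cell (3,4): code 0001 → (3.137,4.000)–(3.000,4.098)
total: 14 segments, chained into 1 closed loop(s), length Σ = 10.163667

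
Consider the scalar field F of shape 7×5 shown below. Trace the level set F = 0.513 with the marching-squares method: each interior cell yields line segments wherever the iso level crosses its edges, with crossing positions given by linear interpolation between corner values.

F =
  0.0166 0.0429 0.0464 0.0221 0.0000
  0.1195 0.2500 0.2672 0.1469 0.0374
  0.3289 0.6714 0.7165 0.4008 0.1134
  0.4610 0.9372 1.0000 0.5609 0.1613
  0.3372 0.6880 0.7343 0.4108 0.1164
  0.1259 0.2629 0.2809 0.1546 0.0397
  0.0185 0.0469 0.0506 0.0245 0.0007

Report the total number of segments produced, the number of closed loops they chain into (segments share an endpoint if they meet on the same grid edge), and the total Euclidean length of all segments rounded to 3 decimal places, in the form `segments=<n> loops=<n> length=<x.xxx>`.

segments=12 loops=1 length=9.238

cell (1,0): code 0100 → (1.624,1.000)–(2.000,0.538)
cell (1,1): code 1100 → (1.547,2.000)–(1.624,1.000)
cell (1,2): code 1000 → (2.000,2.645)–(1.547,2.000)
cell (2,0): code 0110 → (2.000,0.538)–(3.000,0.109)
cell (2,2): code 1101 → (2.701,3.000)–(2.000,2.645)
cell (2,3): code 1000 → (3.000,3.120)–(2.701,3.000)
cell (3,0): code 0110 → (3.000,0.109)–(4.000,0.501)
cell (3,2): code 1011 → (4.000,2.684)–(3.319,3.000)
cell (3,3): code 0001 → (3.319,3.000)–(3.000,3.120)
cell (4,0): code 0010 → (4.000,0.501)–(4.412,1.000)
cell (4,1): code 0011 → (4.412,1.000)–(4.488,2.000)
cell (4,2): code 0001 → (4.488,2.000)–(4.000,2.684)
total: 12 segments, chained into 1 closed loop(s), length Σ = 9.238319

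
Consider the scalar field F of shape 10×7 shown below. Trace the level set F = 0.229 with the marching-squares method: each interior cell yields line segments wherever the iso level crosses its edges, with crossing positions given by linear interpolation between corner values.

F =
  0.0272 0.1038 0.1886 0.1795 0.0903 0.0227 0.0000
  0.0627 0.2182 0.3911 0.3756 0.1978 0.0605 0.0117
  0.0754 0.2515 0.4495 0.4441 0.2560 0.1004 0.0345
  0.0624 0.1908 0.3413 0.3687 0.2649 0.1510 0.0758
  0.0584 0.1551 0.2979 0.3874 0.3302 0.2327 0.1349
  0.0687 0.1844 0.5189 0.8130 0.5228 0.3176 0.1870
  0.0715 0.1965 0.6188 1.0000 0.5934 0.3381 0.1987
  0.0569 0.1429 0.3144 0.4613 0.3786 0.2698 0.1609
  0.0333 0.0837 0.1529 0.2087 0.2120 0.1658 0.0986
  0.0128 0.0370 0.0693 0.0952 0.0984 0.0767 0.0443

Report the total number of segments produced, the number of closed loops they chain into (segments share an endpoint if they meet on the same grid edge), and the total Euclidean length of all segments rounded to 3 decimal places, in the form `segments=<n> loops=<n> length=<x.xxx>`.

cell (0,1): code 0100 → (0.200,2.000)–(1.000,1.062)
cell (0,2): code 1100 → (0.252,3.000)–(0.200,2.000)
cell (0,3): code 1000 → (1.000,3.825)–(0.252,3.000)
cell (1,0): code 0100 → (1.324,1.000)–(2.000,0.872)
cell (1,1): code 1110 → (1.000,1.062)–(1.324,1.000)
cell (1,3): code 1101 → (1.536,4.000)–(1.000,3.825)
cell (1,4): code 1000 → (2.000,4.174)–(1.536,4.000)
cell (2,0): code 0010 → (2.000,0.872)–(2.371,1.000)
cell (2,1): code 0111 → (2.371,1.000)–(3.000,1.254)
cell (2,4): code 1001 → (3.000,4.315)–(2.000,4.174)
cell (3,1): code 0110 → (3.000,1.254)–(4.000,1.518)
cell (3,4): code 1101 → (3.955,5.000)–(3.000,4.315)
cell (3,5): code 1000 → (4.000,5.038)–(3.955,5.000)
cell (4,1): code 0110 → (4.000,1.518)–(5.000,1.133)
cell (4,5): code 1001 → (5.000,5.678)–(4.000,5.038)
cell (5,1): code 0110 → (5.000,1.133)–(6.000,1.077)
cell (5,5): code 1001 → (6.000,5.783)–(5.000,5.678)
cell (6,1): code 0110 → (6.000,1.077)–(7.000,1.502)
cell (6,5): code 1001 → (7.000,5.375)–(6.000,5.783)
cell (7,1): code 0010 → (7.000,1.502)–(7.529,2.000)
cell (7,2): code 0011 → (7.529,2.000)–(7.920,3.000)
cell (7,3): code 0011 → (7.920,3.000)–(7.898,4.000)
cell (7,4): code 0011 → (7.898,4.000)–(7.392,5.000)
cell (7,5): code 0001 → (7.392,5.000)–(7.000,5.375)
total: 24 segments, chained into 1 closed loop(s), length Σ = 20.668983

segments=24 loops=1 length=20.669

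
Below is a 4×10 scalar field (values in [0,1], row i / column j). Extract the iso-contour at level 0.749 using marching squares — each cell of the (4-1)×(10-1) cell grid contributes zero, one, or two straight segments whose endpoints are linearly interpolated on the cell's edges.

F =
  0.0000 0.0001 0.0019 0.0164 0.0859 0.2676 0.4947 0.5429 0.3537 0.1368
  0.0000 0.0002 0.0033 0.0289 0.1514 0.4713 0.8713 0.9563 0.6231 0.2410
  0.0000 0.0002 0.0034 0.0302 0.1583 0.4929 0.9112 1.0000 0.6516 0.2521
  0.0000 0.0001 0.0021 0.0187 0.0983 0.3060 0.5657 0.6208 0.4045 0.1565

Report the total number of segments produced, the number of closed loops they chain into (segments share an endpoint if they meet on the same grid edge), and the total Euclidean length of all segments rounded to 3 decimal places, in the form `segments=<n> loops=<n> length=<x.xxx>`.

segments=8 loops=1 length=6.874

cell (0,5): code 0100 → (0.675,6.000)–(1.000,5.694)
cell (0,6): code 1100 → (0.499,7.000)–(0.675,6.000)
cell (0,7): code 1000 → (1.000,7.622)–(0.499,7.000)
cell (1,5): code 0110 → (1.000,5.694)–(2.000,5.612)
cell (1,7): code 1001 → (2.000,7.720)–(1.000,7.622)
cell (2,5): code 0010 → (2.000,5.612)–(2.469,6.000)
cell (2,6): code 0011 → (2.469,6.000)–(2.662,7.000)
cell (2,7): code 0001 → (2.662,7.000)–(2.000,7.720)
total: 8 segments, chained into 1 closed loop(s), length Σ = 6.874372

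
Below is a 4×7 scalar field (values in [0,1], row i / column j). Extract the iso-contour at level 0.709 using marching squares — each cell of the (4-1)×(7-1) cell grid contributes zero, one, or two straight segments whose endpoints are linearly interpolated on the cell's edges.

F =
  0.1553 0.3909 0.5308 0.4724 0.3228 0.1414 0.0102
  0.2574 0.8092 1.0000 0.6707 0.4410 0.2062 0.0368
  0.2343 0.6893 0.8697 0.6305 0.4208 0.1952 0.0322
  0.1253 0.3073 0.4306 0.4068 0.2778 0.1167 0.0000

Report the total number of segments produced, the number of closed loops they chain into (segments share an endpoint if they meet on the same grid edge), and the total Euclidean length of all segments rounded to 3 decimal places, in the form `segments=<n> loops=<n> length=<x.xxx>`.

cell (0,0): code 0100 → (0.760,1.000)–(1.000,0.818)
cell (0,1): code 1100 → (0.380,2.000)–(0.760,1.000)
cell (0,2): code 1000 → (1.000,2.884)–(0.380,2.000)
cell (1,0): code 0010 → (1.000,0.818)–(1.836,1.000)
cell (1,1): code 0111 → (1.836,1.000)–(2.000,1.109)
cell (1,2): code 1001 → (2.000,2.672)–(1.000,2.884)
cell (2,1): code 0010 → (2.000,1.109)–(2.366,2.000)
cell (2,2): code 0001 → (2.366,2.000)–(2.000,2.672)
total: 8 segments, chained into 1 closed loop(s), length Σ = 6.252970

segments=8 loops=1 length=6.253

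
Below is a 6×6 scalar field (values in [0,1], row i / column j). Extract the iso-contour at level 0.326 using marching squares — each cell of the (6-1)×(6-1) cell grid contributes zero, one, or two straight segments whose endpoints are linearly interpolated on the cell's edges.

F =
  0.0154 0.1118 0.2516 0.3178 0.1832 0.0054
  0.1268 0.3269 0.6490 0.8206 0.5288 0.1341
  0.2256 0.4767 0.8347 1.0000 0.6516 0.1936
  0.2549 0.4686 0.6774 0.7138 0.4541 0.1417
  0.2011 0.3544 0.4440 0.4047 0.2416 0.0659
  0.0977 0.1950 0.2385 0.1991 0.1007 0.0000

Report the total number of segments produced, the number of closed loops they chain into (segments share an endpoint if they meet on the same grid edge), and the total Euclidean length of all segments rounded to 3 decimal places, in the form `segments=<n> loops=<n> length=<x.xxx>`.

cell (0,0): code 0100 → (0.996,1.000)–(1.000,0.996)
cell (0,1): code 1100 → (0.187,2.000)–(0.996,1.000)
cell (0,2): code 1100 → (0.016,3.000)–(0.187,2.000)
cell (0,3): code 1100 → (0.413,4.000)–(0.016,3.000)
cell (0,4): code 1000 → (1.000,4.514)–(0.413,4.000)
cell (1,0): code 0110 → (1.000,0.996)–(2.000,0.400)
cell (1,4): code 1001 → (2.000,4.711)–(1.000,4.514)
cell (2,0): code 0110 → (2.000,0.400)–(3.000,0.333)
cell (2,4): code 1001 → (3.000,4.410)–(2.000,4.711)
cell (3,0): code 0110 → (3.000,0.333)–(4.000,0.815)
cell (3,3): code 1011 → (4.000,3.483)–(3.603,4.000)
cell (3,4): code 0001 → (3.603,4.000)–(3.000,4.410)
cell (4,0): code 0010 → (4.000,0.815)–(4.178,1.000)
cell (4,1): code 0011 → (4.178,1.000)–(4.574,2.000)
cell (4,2): code 0011 → (4.574,2.000)–(4.383,3.000)
cell (4,3): code 0001 → (4.383,3.000)–(4.000,3.483)
total: 16 segments, chained into 1 closed loop(s), length Σ = 13.850414

segments=16 loops=1 length=13.850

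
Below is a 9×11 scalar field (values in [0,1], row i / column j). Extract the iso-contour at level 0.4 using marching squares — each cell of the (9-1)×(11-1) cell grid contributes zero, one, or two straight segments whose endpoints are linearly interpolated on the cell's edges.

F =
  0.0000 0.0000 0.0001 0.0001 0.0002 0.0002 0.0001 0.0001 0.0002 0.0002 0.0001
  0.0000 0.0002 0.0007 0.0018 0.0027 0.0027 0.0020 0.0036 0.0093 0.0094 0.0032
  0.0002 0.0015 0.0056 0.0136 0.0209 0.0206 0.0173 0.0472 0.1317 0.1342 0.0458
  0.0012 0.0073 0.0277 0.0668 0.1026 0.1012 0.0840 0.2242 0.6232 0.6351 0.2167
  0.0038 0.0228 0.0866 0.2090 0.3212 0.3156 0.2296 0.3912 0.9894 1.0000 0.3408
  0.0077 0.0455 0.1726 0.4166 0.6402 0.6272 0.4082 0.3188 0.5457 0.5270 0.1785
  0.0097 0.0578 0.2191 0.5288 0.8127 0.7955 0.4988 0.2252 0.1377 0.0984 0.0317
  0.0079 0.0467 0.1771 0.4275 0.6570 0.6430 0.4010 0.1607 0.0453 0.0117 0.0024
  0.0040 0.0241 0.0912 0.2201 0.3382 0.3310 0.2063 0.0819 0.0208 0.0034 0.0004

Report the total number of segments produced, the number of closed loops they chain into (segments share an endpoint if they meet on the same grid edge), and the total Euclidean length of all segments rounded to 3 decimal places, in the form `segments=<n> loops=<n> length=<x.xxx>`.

cell (2,7): code 0100 → (2.546,8.000)–(3.000,7.441)
cell (2,8): code 1100 → (2.531,9.000)–(2.546,8.000)
cell (2,9): code 1000 → (3.000,9.562)–(2.531,9.000)
cell (3,7): code 0110 → (3.000,7.441)–(4.000,7.015)
cell (3,9): code 1001 → (4.000,9.910)–(3.000,9.562)
cell (4,2): code 0100 → (4.920,3.000)–(5.000,2.932)
cell (4,3): code 1100 → (4.247,4.000)–(4.920,3.000)
cell (4,4): code 1100 → (4.271,5.000)–(4.247,4.000)
cell (4,5): code 1100 → (4.954,6.000)–(4.271,5.000)
cell (4,6): code 1000 → (5.000,6.092)–(4.954,6.000)
cell (4,7): code 0110 → (4.000,7.015)–(5.000,7.358)
cell (4,9): code 1001 → (5.000,9.364)–(4.000,9.910)
cell (5,2): code 0110 → (5.000,2.932)–(6.000,2.584)
cell (5,6): code 1001 → (6.000,6.361)–(5.000,6.092)
cell (5,7): code 0010 → (5.000,7.358)–(5.357,8.000)
cell (5,8): code 0011 → (5.357,8.000)–(5.296,9.000)
cell (5,9): code 0001 → (5.296,9.000)–(5.000,9.364)
cell (6,2): code 0110 → (6.000,2.584)–(7.000,2.890)
cell (6,6): code 1001 → (7.000,6.004)–(6.000,6.361)
cell (7,2): code 0010 → (7.000,2.890)–(7.133,3.000)
cell (7,3): code 0011 → (7.133,3.000)–(7.806,4.000)
cell (7,4): code 0011 → (7.806,4.000)–(7.779,5.000)
cell (7,5): code 0011 → (7.779,5.000)–(7.005,6.000)
cell (7,6): code 0001 → (7.005,6.000)–(7.000,6.004)
total: 24 segments, chained into 2 closed loop(s), length Σ = 20.476931

segments=24 loops=2 length=20.477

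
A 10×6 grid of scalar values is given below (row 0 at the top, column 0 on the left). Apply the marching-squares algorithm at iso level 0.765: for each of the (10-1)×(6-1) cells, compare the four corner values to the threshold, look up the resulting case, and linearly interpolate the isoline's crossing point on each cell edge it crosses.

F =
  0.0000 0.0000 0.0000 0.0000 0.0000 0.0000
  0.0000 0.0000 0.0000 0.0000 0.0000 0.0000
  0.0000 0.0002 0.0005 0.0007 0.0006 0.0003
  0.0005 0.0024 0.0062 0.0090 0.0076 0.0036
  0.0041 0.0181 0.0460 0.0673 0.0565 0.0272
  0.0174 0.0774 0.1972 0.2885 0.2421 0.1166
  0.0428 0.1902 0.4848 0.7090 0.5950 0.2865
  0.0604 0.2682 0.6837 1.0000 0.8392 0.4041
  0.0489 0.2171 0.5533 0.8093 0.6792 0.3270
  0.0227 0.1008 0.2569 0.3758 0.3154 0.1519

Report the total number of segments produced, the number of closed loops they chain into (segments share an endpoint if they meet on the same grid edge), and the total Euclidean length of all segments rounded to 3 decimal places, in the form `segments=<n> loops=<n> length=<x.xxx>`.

segments=8 loops=1 length=5.617

cell (6,2): code 0100 → (6.192,3.000)–(7.000,2.257)
cell (6,3): code 1100 → (6.696,4.000)–(6.192,3.000)
cell (6,4): code 1000 → (7.000,4.171)–(6.696,4.000)
cell (7,2): code 0110 → (7.000,2.257)–(8.000,2.827)
cell (7,3): code 1011 → (8.000,3.341)–(7.464,4.000)
cell (7,4): code 0001 → (7.464,4.000)–(7.000,4.171)
cell (8,2): code 0010 → (8.000,2.827)–(8.102,3.000)
cell (8,3): code 0001 → (8.102,3.000)–(8.000,3.341)
total: 8 segments, chained into 1 closed loop(s), length Σ = 5.617063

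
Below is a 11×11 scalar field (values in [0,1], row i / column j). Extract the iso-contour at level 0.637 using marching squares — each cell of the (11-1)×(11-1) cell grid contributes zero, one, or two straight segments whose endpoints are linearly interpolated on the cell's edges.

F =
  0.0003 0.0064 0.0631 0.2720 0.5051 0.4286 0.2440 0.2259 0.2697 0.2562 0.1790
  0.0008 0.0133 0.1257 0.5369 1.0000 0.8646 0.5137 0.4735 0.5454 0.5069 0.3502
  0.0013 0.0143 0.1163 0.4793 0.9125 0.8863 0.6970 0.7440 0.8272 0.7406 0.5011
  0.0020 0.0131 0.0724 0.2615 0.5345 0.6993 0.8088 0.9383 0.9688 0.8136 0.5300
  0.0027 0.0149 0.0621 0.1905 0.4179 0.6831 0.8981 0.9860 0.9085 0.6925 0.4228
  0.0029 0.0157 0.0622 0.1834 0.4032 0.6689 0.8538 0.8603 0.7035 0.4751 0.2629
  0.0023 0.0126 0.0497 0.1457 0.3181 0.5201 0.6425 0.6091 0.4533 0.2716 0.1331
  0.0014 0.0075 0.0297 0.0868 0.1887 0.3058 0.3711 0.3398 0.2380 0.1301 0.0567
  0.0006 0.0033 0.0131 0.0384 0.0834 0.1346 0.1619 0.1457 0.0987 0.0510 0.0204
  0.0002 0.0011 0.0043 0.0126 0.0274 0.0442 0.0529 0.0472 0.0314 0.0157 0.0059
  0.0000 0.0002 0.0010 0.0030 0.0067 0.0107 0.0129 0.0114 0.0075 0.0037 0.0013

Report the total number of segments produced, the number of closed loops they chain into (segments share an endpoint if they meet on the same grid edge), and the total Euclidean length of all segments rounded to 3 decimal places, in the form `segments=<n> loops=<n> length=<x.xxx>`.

segments=24 loops=1 length=19.622

cell (0,3): code 0100 → (0.267,4.000)–(1.000,3.216)
cell (0,4): code 1100 → (0.478,5.000)–(0.267,4.000)
cell (0,5): code 1000 → (1.000,5.649)–(0.478,5.000)
cell (1,3): code 0110 → (1.000,3.216)–(2.000,3.364)
cell (1,5): code 1101 → (1.673,6.000)–(1.000,5.649)
cell (1,6): code 1100 → (1.604,7.000)–(1.673,6.000)
cell (1,7): code 1100 → (1.325,8.000)–(1.604,7.000)
cell (1,8): code 1100 → (1.557,9.000)–(1.325,8.000)
cell (1,9): code 1000 → (2.000,9.433)–(1.557,9.000)
cell (2,3): code 0010 → (2.000,3.364)–(2.729,4.000)
cell (2,4): code 0111 → (2.729,4.000)–(3.000,4.622)
cell (2,9): code 1001 → (3.000,9.623)–(2.000,9.433)
cell (3,4): code 0110 → (3.000,4.622)–(4.000,4.826)
cell (3,9): code 1001 → (4.000,9.206)–(3.000,9.623)
cell (4,4): code 0110 → (4.000,4.826)–(5.000,4.880)
cell (4,8): code 1011 → (5.000,8.291)–(4.255,9.000)
cell (4,9): code 0001 → (4.255,9.000)–(4.000,9.206)
cell (5,4): code 0010 → (5.000,4.880)–(5.214,5.000)
cell (5,5): code 0111 → (5.214,5.000)–(6.000,5.955)
cell (5,6): code 1011 → (6.000,6.165)–(5.889,7.000)
cell (5,7): code 0011 → (5.889,7.000)–(5.266,8.000)
cell (5,8): code 0001 → (5.266,8.000)–(5.000,8.291)
cell (6,5): code 0010 → (6.000,5.955)–(6.020,6.000)
cell (6,6): code 0001 → (6.020,6.000)–(6.000,6.165)
total: 24 segments, chained into 1 closed loop(s), length Σ = 19.622499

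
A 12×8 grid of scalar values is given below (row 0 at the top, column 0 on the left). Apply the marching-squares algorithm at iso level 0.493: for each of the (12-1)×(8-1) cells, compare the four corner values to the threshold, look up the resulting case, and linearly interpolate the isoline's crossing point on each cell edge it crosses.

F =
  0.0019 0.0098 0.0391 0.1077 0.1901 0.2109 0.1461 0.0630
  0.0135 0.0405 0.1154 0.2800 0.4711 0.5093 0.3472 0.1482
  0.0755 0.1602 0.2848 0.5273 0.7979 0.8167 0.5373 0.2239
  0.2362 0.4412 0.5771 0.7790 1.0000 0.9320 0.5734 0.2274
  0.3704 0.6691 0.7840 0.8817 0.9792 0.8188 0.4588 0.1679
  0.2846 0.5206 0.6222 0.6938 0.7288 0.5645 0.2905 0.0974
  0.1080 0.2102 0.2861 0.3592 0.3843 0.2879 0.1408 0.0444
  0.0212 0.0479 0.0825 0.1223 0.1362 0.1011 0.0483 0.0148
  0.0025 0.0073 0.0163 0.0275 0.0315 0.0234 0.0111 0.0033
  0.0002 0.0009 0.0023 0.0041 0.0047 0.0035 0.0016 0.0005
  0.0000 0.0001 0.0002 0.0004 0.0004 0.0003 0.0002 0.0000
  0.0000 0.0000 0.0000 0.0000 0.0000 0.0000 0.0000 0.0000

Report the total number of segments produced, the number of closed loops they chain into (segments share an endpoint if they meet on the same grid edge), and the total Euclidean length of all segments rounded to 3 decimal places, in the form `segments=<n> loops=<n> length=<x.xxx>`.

segments=22 loops=1 length=16.288

cell (0,4): code 0100 → (0.945,5.000)–(1.000,4.573)
cell (0,5): code 1000 → (1.000,5.101)–(0.945,5.000)
cell (1,2): code 0100 → (1.861,3.000)–(2.000,2.859)
cell (1,3): code 1100 → (1.067,4.000)–(1.861,3.000)
cell (1,4): code 1110 → (1.000,4.573)–(1.067,4.000)
cell (1,5): code 1101 → (1.767,6.000)–(1.000,5.101)
cell (1,6): code 1000 → (2.000,6.141)–(1.767,6.000)
cell (2,1): code 0100 → (2.712,2.000)–(3.000,1.381)
cell (2,2): code 1110 → (2.000,2.859)–(2.712,2.000)
cell (2,6): code 1001 → (3.000,6.232)–(2.000,6.141)
cell (3,0): code 0100 → (3.227,1.000)–(4.000,0.410)
cell (3,1): code 1110 → (3.000,1.381)–(3.227,1.000)
cell (3,5): code 1011 → (4.000,5.905)–(3.702,6.000)
cell (3,6): code 0001 → (3.702,6.000)–(3.000,6.232)
cell (4,0): code 0110 → (4.000,0.410)–(5.000,0.883)
cell (4,5): code 1001 → (5.000,5.261)–(4.000,5.905)
cell (5,0): code 0010 → (5.000,0.883)–(5.089,1.000)
cell (5,1): code 0011 → (5.089,1.000)–(5.384,2.000)
cell (5,2): code 0011 → (5.384,2.000)–(5.600,3.000)
cell (5,3): code 0011 → (5.600,3.000)–(5.684,4.000)
cell (5,4): code 0011 → (5.684,4.000)–(5.258,5.000)
cell (5,5): code 0001 → (5.258,5.000)–(5.000,5.261)
total: 22 segments, chained into 1 closed loop(s), length Σ = 16.287656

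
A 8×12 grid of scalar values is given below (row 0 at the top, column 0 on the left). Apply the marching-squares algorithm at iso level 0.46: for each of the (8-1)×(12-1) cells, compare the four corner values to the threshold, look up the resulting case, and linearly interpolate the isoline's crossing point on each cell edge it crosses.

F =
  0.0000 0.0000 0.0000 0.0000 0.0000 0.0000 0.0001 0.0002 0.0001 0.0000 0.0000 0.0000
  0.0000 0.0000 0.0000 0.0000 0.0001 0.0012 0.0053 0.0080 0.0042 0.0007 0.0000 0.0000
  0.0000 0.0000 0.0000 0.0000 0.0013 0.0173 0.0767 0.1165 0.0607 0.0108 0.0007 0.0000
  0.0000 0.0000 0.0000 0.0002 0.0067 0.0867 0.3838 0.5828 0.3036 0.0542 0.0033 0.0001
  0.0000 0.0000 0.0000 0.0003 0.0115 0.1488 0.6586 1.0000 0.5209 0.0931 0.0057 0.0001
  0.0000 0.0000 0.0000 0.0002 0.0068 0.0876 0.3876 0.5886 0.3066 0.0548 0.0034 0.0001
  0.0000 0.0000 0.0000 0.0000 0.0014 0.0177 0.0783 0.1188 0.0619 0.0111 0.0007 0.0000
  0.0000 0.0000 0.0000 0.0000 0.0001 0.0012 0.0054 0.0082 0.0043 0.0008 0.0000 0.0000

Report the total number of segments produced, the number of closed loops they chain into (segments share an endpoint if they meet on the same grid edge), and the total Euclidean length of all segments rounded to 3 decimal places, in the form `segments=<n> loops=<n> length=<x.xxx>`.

segments=12 loops=1 length=7.427

cell (2,6): code 0100 → (2.737,7.000)–(3.000,6.383)
cell (2,7): code 1000 → (3.000,7.440)–(2.737,7.000)
cell (3,5): code 0100 → (3.277,6.000)–(4.000,5.610)
cell (3,6): code 1110 → (3.000,6.383)–(3.277,6.000)
cell (3,7): code 1101 → (3.720,8.000)–(3.000,7.440)
cell (3,8): code 1000 → (4.000,8.142)–(3.720,8.000)
cell (4,5): code 0010 → (4.000,5.610)–(4.733,6.000)
cell (4,6): code 0111 → (4.733,6.000)–(5.000,6.360)
cell (4,7): code 1011 → (5.000,7.456)–(4.284,8.000)
cell (4,8): code 0001 → (4.284,8.000)–(4.000,8.142)
cell (5,6): code 0010 → (5.000,6.360)–(5.274,7.000)
cell (5,7): code 0001 → (5.274,7.000)–(5.000,7.456)
total: 12 segments, chained into 1 closed loop(s), length Σ = 7.426829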